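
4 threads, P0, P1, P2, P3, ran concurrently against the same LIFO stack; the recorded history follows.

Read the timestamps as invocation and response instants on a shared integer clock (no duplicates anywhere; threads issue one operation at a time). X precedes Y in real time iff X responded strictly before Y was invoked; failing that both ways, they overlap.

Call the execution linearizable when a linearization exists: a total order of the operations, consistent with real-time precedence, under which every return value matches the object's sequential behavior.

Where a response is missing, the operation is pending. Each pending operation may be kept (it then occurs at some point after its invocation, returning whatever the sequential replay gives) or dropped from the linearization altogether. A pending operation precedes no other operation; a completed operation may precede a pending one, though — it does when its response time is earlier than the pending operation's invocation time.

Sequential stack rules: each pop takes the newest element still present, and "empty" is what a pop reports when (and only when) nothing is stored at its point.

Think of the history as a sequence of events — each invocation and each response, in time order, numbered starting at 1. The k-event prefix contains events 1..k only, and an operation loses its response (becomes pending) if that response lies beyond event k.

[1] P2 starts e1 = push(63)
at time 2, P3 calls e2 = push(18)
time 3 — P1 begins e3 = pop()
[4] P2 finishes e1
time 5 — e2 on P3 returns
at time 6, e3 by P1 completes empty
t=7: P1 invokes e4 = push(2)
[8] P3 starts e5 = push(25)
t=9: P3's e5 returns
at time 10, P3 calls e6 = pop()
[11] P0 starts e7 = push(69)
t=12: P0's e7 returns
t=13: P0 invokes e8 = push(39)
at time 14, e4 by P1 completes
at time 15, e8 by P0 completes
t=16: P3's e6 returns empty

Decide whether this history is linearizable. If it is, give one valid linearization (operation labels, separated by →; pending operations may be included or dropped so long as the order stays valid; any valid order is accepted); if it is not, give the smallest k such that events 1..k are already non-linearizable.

not linearizable — minimal violating prefix: 16 events

already the first 16 events (up to e6's response at time 16) admit no linearization; the first 15 still do
no legal order exists: 90 real-time-consistent candidates over 8 completed LIFO stack operations, all rejected
e.g. e1, e2, e3, e4, e5, e6, e7, e8: illegal at step 3, since e3 pop() → empty cannot apply there
e.g. e1, e2, e3, e4, e5, e7, e6, e8: illegal at step 3, since e3 pop() → empty cannot apply there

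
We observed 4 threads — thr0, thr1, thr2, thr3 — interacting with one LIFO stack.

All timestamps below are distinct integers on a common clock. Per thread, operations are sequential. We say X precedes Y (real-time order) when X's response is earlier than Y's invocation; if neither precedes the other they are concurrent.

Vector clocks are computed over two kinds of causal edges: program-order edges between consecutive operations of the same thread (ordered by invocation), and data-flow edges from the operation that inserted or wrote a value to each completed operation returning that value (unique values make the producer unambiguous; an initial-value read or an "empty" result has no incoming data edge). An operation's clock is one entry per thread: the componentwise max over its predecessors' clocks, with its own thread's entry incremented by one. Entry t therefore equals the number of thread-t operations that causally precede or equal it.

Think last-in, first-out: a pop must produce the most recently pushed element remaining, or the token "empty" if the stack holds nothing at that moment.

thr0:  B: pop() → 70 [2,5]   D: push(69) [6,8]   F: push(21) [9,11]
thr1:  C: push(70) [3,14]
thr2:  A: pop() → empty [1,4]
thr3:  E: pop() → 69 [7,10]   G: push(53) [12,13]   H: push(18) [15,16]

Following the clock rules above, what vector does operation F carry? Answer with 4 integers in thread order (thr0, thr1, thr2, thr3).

A, invoked 1, has no incoming edges; only thr2's bump applies → (0, 0, 1, 0)
C, invoked 3, has no incoming edges; only thr1's bump applies → (0, 1, 0, 0)
VC(B, invoked at 2): max of VC(C)=(0, 1, 0, 0), then +1 on thread thr0 → (1, 1, 0, 0)
VC(D, invoked at 6): max of VC(B)=(1, 1, 0, 0), then +1 on thread thr0 → (2, 1, 0, 0)
VC(E, invoked at 7): max of VC(D)=(2, 1, 0, 0), then +1 on thread thr3 → (2, 1, 0, 1)
VC(F, invoked at 9): max of VC(D)=(2, 1, 0, 0), then +1 on thread thr0 → (3, 1, 0, 0)
VC(G, invoked at 12): max of VC(E)=(2, 1, 0, 1), then +1 on thread thr3 → (2, 1, 0, 2)
VC(H, invoked at 15): max of VC(G)=(2, 1, 0, 2), then +1 on thread thr3 → (2, 1, 0, 3)
target: VC(F) = (3, 1, 0, 0)

(3, 1, 0, 0)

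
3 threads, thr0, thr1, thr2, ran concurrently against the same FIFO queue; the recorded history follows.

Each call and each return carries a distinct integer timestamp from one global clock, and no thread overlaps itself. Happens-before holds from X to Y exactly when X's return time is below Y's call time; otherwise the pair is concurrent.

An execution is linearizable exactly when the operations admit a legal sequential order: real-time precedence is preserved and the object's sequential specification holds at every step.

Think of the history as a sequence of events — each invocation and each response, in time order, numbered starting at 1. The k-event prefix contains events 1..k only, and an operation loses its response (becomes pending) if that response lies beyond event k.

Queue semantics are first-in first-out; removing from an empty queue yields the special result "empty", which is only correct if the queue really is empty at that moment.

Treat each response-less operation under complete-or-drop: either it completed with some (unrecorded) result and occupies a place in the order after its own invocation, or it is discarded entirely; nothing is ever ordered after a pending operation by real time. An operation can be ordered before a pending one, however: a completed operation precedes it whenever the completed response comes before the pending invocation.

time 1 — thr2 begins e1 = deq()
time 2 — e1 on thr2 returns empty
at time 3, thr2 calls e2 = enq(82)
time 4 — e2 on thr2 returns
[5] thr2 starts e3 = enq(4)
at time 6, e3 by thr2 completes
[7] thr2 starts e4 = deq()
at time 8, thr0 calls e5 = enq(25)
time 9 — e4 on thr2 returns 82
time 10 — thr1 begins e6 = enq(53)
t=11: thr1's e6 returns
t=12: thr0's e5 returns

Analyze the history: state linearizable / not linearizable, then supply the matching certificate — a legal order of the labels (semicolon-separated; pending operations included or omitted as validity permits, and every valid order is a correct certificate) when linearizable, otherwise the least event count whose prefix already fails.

linearizable — witness: e1; e2; e3; e4; e5; e6

1. e1 deq() → empty, leaving queue <>
2. e2 enq(82), leaving queue <82>
3. e3 enq(4), leaving queue <82,4>
4. e4 deq() → 82, leaving queue <4>
5. e5 enq(25), leaving queue <4,25>
6. e6 enq(53), leaving queue <4,25,53>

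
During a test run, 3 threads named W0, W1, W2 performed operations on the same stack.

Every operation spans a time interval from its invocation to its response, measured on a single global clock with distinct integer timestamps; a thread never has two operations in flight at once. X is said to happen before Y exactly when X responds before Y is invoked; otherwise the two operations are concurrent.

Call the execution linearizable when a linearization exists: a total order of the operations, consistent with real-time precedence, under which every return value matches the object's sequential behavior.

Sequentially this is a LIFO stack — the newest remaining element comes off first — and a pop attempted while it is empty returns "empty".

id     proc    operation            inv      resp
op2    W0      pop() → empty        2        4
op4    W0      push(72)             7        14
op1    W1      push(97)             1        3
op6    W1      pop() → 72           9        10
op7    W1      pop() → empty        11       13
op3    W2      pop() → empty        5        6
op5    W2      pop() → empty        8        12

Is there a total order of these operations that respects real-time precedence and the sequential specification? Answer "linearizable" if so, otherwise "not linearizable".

not linearizable

prefix check: 1..5 passes, 1..6 fails once op3's time-6 response joins
checked exhaustively: 2 real-time-consistent orders of 3 completed operations, zero legal stack replays
take op1, op2, op3: step 2 already fails, because op2 pop() → empty cannot occur there
take op2, op1, op3: step 3 already fails, because op3 pop() → empty cannot occur there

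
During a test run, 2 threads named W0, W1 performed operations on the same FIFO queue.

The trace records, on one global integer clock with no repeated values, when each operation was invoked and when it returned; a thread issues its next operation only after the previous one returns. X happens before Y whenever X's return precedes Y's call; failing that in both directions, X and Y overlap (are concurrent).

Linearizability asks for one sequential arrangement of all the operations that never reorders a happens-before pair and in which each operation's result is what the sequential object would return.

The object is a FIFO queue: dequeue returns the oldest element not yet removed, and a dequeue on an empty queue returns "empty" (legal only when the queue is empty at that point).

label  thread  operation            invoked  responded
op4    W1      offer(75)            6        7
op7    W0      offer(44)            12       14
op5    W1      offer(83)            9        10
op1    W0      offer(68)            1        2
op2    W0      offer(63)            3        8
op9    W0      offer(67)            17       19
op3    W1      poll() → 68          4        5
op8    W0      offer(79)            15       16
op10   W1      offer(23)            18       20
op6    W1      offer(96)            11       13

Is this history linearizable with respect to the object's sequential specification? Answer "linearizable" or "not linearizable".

linearizable

a witness: op1, op2, op3, op4, op5, op6, op7, op8, op9, op10
after step 1 (op1 offer(68)): queue <68>
after step 2 (op2 offer(63)): queue <68,63>
after step 3 (op3 poll() → 68): queue <63>
after step 4 (op4 offer(75)): queue <63,75>
after step 5 (op5 offer(83)): queue <63,75,83>
after step 6 (op6 offer(96)): queue <63,75,83,96>
after step 7 (op7 offer(44)): queue <63,75,83,96,44>
after step 8 (op8 offer(79)): queue <63,75,83,96,44,79>
after step 9 (op9 offer(67)): queue <63,75,83,96,44,79,67>
after step 10 (op10 offer(23)): queue <63,75,83,96,44,79,67,23>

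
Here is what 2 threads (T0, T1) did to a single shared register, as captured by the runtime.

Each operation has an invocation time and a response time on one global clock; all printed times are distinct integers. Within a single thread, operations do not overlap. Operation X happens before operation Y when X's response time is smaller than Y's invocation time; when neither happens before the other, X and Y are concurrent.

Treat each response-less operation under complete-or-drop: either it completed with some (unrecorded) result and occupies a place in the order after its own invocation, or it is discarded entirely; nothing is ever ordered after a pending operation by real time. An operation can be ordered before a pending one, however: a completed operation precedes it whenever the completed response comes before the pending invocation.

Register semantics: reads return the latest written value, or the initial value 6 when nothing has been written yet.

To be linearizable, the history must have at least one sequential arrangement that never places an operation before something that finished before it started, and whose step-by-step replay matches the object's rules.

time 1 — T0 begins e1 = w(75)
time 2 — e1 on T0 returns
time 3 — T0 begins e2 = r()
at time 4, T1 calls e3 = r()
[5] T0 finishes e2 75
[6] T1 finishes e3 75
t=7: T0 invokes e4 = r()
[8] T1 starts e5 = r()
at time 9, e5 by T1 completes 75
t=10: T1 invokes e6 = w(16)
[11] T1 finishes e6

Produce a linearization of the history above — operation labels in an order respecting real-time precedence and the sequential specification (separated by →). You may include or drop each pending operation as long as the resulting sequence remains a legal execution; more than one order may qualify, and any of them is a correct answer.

e1 → e2 → e3 → e4 → e5 → e6

1. e1 w(75), leaving value 75
2. e2 r() → 75, leaving value 75
3. e3 r() → 75, leaving value 75
4. e4 r() (pending, included), leaving value 75
5. e5 r() → 75, leaving value 75
6. e6 w(16), leaving value 16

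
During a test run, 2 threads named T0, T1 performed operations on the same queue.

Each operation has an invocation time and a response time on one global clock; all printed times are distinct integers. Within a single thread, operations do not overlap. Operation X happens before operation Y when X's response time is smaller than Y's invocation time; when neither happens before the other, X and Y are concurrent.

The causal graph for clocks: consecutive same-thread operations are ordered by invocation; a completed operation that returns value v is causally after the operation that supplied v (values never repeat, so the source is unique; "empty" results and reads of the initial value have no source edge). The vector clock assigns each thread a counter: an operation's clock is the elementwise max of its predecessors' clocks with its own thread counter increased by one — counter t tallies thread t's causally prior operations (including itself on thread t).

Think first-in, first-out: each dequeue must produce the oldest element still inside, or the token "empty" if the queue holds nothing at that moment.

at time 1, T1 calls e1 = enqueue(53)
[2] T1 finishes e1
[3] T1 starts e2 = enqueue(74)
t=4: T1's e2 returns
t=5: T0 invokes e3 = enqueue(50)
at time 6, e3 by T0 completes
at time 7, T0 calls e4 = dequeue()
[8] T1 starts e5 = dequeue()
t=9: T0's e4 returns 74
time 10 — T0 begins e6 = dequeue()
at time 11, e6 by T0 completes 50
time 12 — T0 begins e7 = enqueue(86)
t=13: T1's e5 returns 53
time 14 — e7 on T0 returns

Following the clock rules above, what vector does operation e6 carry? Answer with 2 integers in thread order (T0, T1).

(3, 2)

VC(e1, invoked at 1): no causal predecessors; +1 on T1 → (0, 1)
VC(e3, invoked at 5): no causal predecessors; +1 on T0 → (1, 0)
e2 (invocation 3): componentwise max over VC(e1)=(0, 1), +1 at T1, giving (0, 2)
e5 (invocation 8): componentwise max over VC(e1)=(0, 1), VC(e2)=(0, 2), +1 at T1, giving (0, 3)
e4 (invocation 7): componentwise max over VC(e2)=(0, 2), VC(e3)=(1, 0), +1 at T0, giving (2, 2)
e6 (invocation 10): componentwise max over VC(e3)=(1, 0), VC(e4)=(2, 2), +1 at T0, giving (3, 2)
e7 (invocation 12): componentwise max over VC(e6)=(3, 2), +1 at T0, giving (4, 2)
target: VC(e6) = (3, 2)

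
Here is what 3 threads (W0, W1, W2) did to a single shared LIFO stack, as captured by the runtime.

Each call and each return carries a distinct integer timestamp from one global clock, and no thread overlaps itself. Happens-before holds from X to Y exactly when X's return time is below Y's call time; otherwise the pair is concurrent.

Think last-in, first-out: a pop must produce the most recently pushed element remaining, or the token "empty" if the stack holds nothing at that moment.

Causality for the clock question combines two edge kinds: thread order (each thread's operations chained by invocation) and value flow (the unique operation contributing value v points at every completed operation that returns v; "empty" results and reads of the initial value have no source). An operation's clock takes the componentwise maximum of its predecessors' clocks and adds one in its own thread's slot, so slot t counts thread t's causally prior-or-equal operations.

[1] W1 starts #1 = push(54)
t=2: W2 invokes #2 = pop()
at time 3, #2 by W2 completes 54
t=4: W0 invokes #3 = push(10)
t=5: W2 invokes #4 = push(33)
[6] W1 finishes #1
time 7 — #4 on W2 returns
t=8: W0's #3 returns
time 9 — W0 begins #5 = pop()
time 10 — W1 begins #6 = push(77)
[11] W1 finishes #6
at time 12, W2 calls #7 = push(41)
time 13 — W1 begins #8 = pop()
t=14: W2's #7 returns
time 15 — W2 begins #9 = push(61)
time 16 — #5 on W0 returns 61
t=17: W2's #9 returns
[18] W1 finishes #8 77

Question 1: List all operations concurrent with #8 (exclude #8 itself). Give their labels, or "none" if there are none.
#8 spans [13,18]: anything still running between times 13 and 18 counts as concurrent
#1 [1,6]: before
#2 [2,3]: before
#3 [4,8]: before
#4 [5,7]: before
#5 [9,16]: concurrent
#6 [10,11]: before
#7 [12,14]: concurrent
#9 [15,17]: concurrent

#5, #7, #9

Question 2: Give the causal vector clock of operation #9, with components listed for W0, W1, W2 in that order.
root op #1, invoked 1: fresh clock plus W1's own tick → (0, 1, 0)
root op #3, invoked 4: fresh clock plus W0's own tick → (1, 0, 0)
VC(#2, invoked at 2): max of VC(#1)=(0, 1, 0), then +1 on thread W2 → (0, 1, 1)
VC(#6, invoked at 10): max of VC(#1)=(0, 1, 0), then +1 on thread W1 → (0, 2, 0)
VC(#4, invoked at 5): max of VC(#2)=(0, 1, 1), then +1 on thread W2 → (0, 1, 2)
VC(#8, invoked at 13): max of VC(#6)=(0, 2, 0), then +1 on thread W1 → (0, 3, 0)
VC(#7, invoked at 12): max of VC(#4)=(0, 1, 2), then +1 on thread W2 → (0, 1, 3)
VC(#9, invoked at 15): max of VC(#7)=(0, 1, 3), then +1 on thread W2 → (0, 1, 4)
VC(#5, invoked at 9): max of VC(#3)=(1, 0, 0), VC(#9)=(0, 1, 4), then +1 on thread W0 → (2, 1, 4)
target: VC(#9) = (0, 1, 4)

(0, 1, 4)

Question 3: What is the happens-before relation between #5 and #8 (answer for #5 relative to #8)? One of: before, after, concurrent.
#5 spans [9,16], #8 spans [13,18]
the intervals overlap in both directions

concurrent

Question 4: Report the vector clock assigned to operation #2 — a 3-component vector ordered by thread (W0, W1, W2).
#1 (invocation 1): nothing precedes it; W1's component alone gives (0, 1, 0)
#3 (invocation 4): nothing precedes it; W0's component alone gives (1, 0, 0)
#2 (invocation 2): componentwise max over VC(#1)=(0, 1, 0), +1 at W2, giving (0, 1, 1)
#6 (invocation 10): componentwise max over VC(#1)=(0, 1, 0), +1 at W1, giving (0, 2, 0)
#4 (invocation 5): componentwise max over VC(#2)=(0, 1, 1), +1 at W2, giving (0, 1, 2)
#8 (invocation 13): componentwise max over VC(#6)=(0, 2, 0), +1 at W1, giving (0, 3, 0)
#7 (invocation 12): componentwise max over VC(#4)=(0, 1, 2), +1 at W2, giving (0, 1, 3)
#9 (invocation 15): componentwise max over VC(#7)=(0, 1, 3), +1 at W2, giving (0, 1, 4)
#5 (invocation 9): componentwise max over VC(#3)=(1, 0, 0), VC(#9)=(0, 1, 4), +1 at W0, giving (2, 1, 4)
target: VC(#2) = (0, 1, 1)

(0, 1, 1)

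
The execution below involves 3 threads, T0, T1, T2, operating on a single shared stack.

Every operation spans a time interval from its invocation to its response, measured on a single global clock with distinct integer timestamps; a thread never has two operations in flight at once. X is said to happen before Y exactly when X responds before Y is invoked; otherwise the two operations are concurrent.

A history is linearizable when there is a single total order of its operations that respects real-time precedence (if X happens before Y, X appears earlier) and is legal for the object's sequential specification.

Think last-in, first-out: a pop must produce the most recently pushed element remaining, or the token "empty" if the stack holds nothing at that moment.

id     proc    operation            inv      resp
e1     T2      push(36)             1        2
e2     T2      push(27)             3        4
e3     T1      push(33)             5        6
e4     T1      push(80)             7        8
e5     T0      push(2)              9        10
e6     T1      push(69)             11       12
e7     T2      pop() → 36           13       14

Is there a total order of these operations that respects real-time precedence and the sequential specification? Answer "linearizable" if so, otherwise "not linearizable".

not linearizable

through event 13 a valid linearization exists; event 14 (e7 responding at time 14) ends that
a single order respects real time; the 7 completed stack operations fail replay along it
e.g. e1, e2, e3, e4, e5, e6, e7: illegal at step 7, since e7 pop() → 36 cannot apply there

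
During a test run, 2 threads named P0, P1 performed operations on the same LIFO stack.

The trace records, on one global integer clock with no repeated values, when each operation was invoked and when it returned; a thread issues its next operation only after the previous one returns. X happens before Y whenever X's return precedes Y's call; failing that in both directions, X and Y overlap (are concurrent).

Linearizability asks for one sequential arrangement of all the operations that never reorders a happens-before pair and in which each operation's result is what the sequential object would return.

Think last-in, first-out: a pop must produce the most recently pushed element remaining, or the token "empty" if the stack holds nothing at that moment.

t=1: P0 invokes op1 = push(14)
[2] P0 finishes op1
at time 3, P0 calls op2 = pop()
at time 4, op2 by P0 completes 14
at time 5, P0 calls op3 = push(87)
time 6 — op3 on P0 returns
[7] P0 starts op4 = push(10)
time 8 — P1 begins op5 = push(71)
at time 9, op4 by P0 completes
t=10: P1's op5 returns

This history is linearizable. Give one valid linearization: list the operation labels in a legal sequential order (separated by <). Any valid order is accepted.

1. op1 push(14), leaving stack <14>
2. op2 pop() → 14, leaving stack <>
3. op3 push(87), leaving stack <87>
4. op4 push(10), leaving stack <87,10>
5. op5 push(71), leaving stack <87,10,71>

op1 < op2 < op3 < op4 < op5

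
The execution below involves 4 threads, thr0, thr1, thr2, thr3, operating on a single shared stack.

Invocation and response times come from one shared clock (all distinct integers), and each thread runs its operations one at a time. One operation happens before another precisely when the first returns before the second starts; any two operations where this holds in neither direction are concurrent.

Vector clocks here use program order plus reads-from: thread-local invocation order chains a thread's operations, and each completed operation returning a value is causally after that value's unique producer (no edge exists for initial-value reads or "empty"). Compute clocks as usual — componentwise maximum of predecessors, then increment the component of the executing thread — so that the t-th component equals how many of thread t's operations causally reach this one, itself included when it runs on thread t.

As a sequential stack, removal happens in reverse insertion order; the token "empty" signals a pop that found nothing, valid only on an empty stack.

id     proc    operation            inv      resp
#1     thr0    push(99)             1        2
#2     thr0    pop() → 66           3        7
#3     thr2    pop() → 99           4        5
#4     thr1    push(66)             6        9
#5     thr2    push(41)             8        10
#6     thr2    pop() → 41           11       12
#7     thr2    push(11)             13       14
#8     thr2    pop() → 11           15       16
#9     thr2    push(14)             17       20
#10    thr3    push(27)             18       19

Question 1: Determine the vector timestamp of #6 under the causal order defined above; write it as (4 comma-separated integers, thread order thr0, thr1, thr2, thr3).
Answer: (1, 0, 3, 0)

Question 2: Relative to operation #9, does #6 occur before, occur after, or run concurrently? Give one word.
Answer: before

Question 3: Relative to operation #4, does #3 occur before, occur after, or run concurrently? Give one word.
Answer: before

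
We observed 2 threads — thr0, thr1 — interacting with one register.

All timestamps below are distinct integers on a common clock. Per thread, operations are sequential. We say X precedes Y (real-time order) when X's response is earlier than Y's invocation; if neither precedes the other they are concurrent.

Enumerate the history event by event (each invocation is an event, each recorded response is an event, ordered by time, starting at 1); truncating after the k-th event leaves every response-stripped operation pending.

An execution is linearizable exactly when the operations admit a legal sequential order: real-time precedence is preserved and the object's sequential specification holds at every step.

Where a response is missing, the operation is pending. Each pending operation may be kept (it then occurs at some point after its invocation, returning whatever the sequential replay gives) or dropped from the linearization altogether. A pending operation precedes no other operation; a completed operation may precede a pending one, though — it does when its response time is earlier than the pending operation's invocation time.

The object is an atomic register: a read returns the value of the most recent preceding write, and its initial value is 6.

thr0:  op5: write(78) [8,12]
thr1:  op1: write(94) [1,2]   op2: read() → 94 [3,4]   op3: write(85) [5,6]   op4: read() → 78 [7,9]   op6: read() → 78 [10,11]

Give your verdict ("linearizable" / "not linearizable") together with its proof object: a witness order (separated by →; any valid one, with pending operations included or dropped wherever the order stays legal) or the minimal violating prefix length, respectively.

step 1: op1 write(94) — value 94
step 2: op2 read() → 94 — value 94
step 3: op3 write(85) — value 85
step 4: op5 write(78) — value 78
step 5: op4 read() → 78 — value 78
step 6: op6 read() → 78 — value 78

linearizable — witness: op1 → op2 → op3 → op5 → op4 → op6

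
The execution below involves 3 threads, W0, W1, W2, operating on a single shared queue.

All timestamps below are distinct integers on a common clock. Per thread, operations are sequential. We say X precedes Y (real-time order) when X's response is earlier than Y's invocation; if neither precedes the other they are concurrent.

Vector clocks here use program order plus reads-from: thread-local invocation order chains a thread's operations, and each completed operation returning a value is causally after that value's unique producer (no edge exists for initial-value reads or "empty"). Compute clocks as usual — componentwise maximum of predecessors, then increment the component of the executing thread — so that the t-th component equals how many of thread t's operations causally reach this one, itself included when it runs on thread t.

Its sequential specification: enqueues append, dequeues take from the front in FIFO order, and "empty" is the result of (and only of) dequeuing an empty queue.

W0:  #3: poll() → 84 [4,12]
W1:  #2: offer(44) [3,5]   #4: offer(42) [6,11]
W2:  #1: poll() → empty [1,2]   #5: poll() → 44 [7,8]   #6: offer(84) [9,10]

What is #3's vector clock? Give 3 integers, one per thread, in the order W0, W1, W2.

root op #1, invoked 1: fresh clock plus W2's own tick → (0, 0, 1)
root op #2, invoked 3: fresh clock plus W1's own tick → (0, 1, 0)
#4 (invocation 6): componentwise max over VC(#2)=(0, 1, 0), +1 at W1, giving (0, 2, 0)
#5 (invocation 7): componentwise max over VC(#1)=(0, 0, 1), VC(#2)=(0, 1, 0), +1 at W2, giving (0, 1, 2)
#6 (invocation 9): componentwise max over VC(#5)=(0, 1, 2), +1 at W2, giving (0, 1, 3)
#3 (invocation 4): componentwise max over VC(#6)=(0, 1, 3), +1 at W0, giving (1, 1, 3)
target: VC(#3) = (1, 1, 3)

(1, 1, 3)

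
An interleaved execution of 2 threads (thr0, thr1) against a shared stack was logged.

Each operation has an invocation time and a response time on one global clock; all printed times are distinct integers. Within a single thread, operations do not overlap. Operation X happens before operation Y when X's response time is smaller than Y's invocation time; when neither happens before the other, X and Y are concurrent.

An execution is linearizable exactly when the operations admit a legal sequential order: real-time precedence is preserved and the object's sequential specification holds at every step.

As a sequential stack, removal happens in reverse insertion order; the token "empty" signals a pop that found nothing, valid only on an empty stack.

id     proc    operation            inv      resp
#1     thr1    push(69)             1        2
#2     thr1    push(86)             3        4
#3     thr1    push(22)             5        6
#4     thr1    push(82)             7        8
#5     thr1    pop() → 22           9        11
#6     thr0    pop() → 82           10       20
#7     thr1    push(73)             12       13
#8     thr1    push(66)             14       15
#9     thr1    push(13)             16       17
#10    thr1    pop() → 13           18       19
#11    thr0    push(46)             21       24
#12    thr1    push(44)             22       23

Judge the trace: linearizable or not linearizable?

a witness: #1, #2, #3, #4, #6, #5, #7, #8, #9, #10, #11, #12
1. #1 push(69), leaving stack <69>
2. #2 push(86), leaving stack <69,86>
3. #3 push(22), leaving stack <69,86,22>
4. #4 push(82), leaving stack <69,86,22,82>
5. #6 pop() → 82, leaving stack <69,86,22>
6. #5 pop() → 22, leaving stack <69,86>
7. #7 push(73), leaving stack <69,86,73>
8. #8 push(66), leaving stack <69,86,73,66>
9. #9 push(13), leaving stack <69,86,73,66,13>
10. #10 pop() → 13, leaving stack <69,86,73,66>
11. #11 push(46), leaving stack <69,86,73,66,46>
12. #12 push(44), leaving stack <69,86,73,66,46,44>

linearizable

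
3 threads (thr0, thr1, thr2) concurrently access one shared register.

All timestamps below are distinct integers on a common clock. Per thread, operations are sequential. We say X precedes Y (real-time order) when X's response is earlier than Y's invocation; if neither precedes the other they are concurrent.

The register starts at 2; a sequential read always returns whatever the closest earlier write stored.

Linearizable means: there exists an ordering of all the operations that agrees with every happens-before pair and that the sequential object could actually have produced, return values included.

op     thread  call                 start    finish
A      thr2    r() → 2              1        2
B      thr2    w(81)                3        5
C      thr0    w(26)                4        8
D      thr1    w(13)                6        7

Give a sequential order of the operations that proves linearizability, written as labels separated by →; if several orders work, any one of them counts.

A → B → C → D

1. A r() → 2, leaving value 2
2. B w(81), leaving value 81
3. C w(26), leaving value 26
4. D w(13), leaving value 13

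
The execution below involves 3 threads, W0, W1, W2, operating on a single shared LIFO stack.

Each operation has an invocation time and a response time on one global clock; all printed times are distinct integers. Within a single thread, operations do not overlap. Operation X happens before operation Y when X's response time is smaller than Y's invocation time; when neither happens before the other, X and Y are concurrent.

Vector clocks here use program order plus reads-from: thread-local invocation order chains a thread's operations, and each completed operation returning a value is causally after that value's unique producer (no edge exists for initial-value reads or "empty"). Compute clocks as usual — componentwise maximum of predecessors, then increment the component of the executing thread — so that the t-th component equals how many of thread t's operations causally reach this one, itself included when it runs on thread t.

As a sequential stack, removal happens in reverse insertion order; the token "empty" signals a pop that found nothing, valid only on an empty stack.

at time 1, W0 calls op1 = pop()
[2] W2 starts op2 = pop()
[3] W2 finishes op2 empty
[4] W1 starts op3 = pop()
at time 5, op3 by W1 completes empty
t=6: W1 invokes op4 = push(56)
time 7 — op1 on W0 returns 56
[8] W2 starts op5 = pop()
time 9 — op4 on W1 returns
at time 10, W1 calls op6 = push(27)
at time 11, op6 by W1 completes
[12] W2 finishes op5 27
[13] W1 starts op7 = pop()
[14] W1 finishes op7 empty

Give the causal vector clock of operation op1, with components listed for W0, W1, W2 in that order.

no predecessors for op2 (invoked 2): W2 increments from zero → (0, 0, 1)
no predecessors for op3 (invoked 4): W1 increments from zero → (0, 1, 0)
invoked at 6, op4 merges VC(op3)=(0, 1, 0) and bumps W1's slot → (0, 2, 0)
invoked at 10, op6 merges VC(op4)=(0, 2, 0) and bumps W1's slot → (0, 3, 0)
invoked at 1, op1 merges VC(op4)=(0, 2, 0) and bumps W0's slot → (1, 2, 0)
invoked at 13, op7 merges VC(op6)=(0, 3, 0) and bumps W1's slot → (0, 4, 0)
invoked at 8, op5 merges VC(op2)=(0, 0, 1), VC(op6)=(0, 3, 0) and bumps W2's slot → (0, 3, 2)
target: VC(op1) = (1, 2, 0)

(1, 2, 0)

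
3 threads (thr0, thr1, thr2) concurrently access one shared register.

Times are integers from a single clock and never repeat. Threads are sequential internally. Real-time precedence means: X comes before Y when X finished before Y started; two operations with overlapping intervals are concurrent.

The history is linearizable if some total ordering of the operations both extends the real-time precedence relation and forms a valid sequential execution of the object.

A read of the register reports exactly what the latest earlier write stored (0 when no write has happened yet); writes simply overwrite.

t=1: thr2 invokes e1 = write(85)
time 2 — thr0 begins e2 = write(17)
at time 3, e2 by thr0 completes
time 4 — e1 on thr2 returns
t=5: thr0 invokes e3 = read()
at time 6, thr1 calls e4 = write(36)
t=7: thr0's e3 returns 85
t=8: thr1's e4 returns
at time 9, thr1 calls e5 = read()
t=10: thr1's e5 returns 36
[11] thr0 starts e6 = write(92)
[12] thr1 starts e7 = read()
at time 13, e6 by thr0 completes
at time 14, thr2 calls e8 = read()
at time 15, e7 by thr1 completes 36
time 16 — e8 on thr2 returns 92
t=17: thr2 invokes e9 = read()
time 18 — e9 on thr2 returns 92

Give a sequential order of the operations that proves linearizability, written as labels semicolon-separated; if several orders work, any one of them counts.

e2; e1; e3; e4; e5; e7; e6; e8; e9

after step 1 (e2 write(17)): value 17
after step 2 (e1 write(85)): value 85
after step 3 (e3 read() → 85): value 85
after step 4 (e4 write(36)): value 36
after step 5 (e5 read() → 36): value 36
after step 6 (e7 read() → 36): value 36
after step 7 (e6 write(92)): value 92
after step 8 (e8 read() → 92): value 92
after step 9 (e9 read() → 92): value 92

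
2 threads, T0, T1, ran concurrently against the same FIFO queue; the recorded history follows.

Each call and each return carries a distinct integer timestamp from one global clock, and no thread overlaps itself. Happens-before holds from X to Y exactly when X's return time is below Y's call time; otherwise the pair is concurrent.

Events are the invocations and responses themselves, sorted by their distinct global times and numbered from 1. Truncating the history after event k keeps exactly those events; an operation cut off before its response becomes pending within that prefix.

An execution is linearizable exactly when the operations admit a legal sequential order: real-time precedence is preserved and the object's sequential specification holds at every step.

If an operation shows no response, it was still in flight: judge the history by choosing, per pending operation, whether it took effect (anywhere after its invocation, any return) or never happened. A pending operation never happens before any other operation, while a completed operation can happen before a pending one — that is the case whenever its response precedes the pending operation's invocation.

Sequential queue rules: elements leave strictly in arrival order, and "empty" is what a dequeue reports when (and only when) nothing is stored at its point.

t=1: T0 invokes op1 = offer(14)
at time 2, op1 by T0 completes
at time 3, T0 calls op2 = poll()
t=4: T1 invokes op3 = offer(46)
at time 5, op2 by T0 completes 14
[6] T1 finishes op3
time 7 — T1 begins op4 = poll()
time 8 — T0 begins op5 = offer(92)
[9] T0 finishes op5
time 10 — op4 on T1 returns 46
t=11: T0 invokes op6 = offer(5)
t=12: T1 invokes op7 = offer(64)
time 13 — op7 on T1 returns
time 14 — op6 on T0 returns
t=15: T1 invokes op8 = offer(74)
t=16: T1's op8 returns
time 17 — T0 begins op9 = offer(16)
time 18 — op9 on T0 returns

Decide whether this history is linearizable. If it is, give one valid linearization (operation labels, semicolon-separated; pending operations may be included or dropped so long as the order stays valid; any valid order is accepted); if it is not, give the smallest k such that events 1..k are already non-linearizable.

1. op1 offer(14), leaving queue <14>
2. op2 poll() → 14, leaving queue <>
3. op3 offer(46), leaving queue <46>
4. op4 poll() → 46, leaving queue <>
5. op5 offer(92), leaving queue <92>
6. op6 offer(5), leaving queue <92,5>
7. op7 offer(64), leaving queue <92,5,64>
8. op8 offer(74), leaving queue <92,5,64,74>
9. op9 offer(16), leaving queue <92,5,64,74,16>

linearizable — witness: op1; op2; op3; op4; op5; op6; op7; op8; op9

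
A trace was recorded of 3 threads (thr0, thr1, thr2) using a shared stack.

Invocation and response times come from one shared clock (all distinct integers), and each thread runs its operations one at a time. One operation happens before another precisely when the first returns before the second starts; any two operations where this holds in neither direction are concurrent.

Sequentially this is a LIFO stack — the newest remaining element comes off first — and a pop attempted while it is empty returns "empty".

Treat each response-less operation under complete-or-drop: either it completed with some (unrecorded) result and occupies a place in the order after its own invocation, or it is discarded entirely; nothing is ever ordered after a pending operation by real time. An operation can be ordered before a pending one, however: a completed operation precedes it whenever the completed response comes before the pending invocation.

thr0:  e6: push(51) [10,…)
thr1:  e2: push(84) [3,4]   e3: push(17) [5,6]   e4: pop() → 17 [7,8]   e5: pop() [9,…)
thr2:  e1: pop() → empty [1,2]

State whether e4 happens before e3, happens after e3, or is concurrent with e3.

after

e4 spans [7,8], e3 spans [5,6]
resp(e3)=6 < inv(e4)=7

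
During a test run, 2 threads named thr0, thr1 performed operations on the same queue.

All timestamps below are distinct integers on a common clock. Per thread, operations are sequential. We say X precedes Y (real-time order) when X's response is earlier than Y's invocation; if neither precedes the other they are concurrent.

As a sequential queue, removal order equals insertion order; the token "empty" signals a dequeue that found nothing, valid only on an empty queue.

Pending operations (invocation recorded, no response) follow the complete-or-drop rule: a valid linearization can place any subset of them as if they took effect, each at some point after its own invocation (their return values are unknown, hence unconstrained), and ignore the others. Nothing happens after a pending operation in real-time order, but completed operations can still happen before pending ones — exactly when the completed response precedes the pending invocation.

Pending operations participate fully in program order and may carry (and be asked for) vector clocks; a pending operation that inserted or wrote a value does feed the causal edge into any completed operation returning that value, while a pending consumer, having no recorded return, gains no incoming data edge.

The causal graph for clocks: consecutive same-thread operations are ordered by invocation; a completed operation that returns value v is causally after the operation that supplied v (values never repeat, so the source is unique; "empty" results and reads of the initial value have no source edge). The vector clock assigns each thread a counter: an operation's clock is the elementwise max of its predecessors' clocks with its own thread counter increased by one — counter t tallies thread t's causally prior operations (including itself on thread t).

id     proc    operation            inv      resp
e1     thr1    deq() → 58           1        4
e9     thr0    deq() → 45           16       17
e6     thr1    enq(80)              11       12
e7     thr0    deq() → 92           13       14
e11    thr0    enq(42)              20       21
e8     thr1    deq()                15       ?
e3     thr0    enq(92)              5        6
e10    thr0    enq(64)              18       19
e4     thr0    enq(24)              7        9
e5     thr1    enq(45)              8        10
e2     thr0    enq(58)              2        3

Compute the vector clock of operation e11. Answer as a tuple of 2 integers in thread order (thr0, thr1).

(7, 2)

root op e2, invoked 2: fresh clock plus thr0's own tick → (1, 0)
merge at e1 (invoked 1): VC(e2)=(1, 0), own-thread bump on thr1 → (1, 1)
merge at e3 (invoked 5): VC(e2)=(1, 0), own-thread bump on thr0 → (2, 0)
merge at e5 (invoked 8): VC(e1)=(1, 1), own-thread bump on thr1 → (1, 2)
merge at e4 (invoked 7): VC(e3)=(2, 0), own-thread bump on thr0 → (3, 0)
merge at e6 (invoked 11): VC(e5)=(1, 2), own-thread bump on thr1 → (1, 3)
merge at e7 (invoked 13): VC(e3)=(2, 0), VC(e4)=(3, 0), own-thread bump on thr0 → (4, 0)
merge at e8 (invoked 15): VC(e6)=(1, 3), own-thread bump on thr1 → (1, 4)
merge at e9 (invoked 16): VC(e5)=(1, 2), VC(e7)=(4, 0), own-thread bump on thr0 → (5, 2)
merge at e10 (invoked 18): VC(e9)=(5, 2), own-thread bump on thr0 → (6, 2)
merge at e11 (invoked 20): VC(e10)=(6, 2), own-thread bump on thr0 → (7, 2)
target: VC(e11) = (7, 2)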